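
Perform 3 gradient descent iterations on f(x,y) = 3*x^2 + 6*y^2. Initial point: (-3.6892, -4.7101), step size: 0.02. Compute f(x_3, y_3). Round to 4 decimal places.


Gradient descent on f(x,y) = 3*x^2 + 6*y^2.
Starting point: (-3.6892, -4.7101), alpha = 0.02
Step 1: grad_x = 2*3*-3.6892 = -22.1352, grad_y = 2*6*-4.7101 = -56.5212
  x_1 = -3.6892 - 0.02*-22.1352 = -3.2465
  y_1 = -4.7101 - 0.02*-56.5212 = -3.5797
Step 2: grad_x = 2*3*-3.2465 = -19.479, grad_y = 2*6*-3.5797 = -42.9561
  x_2 = -3.2465 - 0.02*-19.479 = -2.8569
  y_2 = -3.5797 - 0.02*-42.9561 = -2.7206
Step 3: grad_x = 2*3*-2.8569 = -17.1415, grad_y = 2*6*-2.7206 = -32.6466
  x_3 = -2.8569 - 0.02*-17.1415 = -2.5141
  y_3 = -2.7206 - 0.02*-32.6466 = -2.0676
f(-2.5141, -2.0676) = 3*(-2.5141)^2 + 6*(-2.0676)^2 = 44.6122


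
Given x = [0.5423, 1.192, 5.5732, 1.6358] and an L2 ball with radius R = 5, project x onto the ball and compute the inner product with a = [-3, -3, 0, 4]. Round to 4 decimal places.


Step 1: Compute ||x|| (intermediates to 6 decimals).
||x|| = sqrt(0.5423^2 + 1.192^2 + 5.5732^2 + 1.6358^2) = 5.954104
Step 2: Project.
Since ||x|| > R, scale = R/||x|| = 5/5.954104 = 0.839757, proj(x) = scale * x
proj(x) = [0.4554, 1.00099, 4.680134, 1.373675]
Step 3: Dot product.
a^T * proj(x) = -3*0.4554 - 3*1.00099 + 0*4.680134 + 4*1.373675 = 1.1255


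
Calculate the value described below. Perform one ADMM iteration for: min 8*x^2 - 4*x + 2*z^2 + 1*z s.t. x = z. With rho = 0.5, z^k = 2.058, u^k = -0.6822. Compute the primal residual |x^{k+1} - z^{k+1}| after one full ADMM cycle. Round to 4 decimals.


ADMM iteration with rho = 0.5, z^k = 2.058, u^k = -0.6822
Step 1: x-update.
Minimize 8*x^2 - 4*x + (0.5/2)*(x - 2.058 - 0.6822)^2
FOC: (2*8 + 0.5)*x = 4 + 0.5*(2.058 + 0.6822)
x^{k+1} = 0.3255
Step 2: z-update.
Minimize 2*z^2 + 1*z + (0.5/2)*(0.3255 - z - 0.6822)^2
FOC: (2*2 + 0.5)*z = -1 + 0.5*(0.3255 - 0.6822)
z^{k+1} = -0.2619
Step 3: u-update.
u^{k+1} = -0.6822 + 0.3255 + 0.2619 = -0.0949
Step 4: Primal residual = |0.3255 + 0.2619| = 0.5873


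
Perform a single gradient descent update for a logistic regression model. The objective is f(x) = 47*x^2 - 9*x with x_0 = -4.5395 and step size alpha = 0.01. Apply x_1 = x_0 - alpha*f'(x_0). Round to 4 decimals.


We compute the gradient at x_0 and apply the update.
f'(x) = 94*x - 9
f'(-4.5395) = 94*-4.5395 - 9 = -435.713
x_1 = -4.5395 - 0.01*-435.713 = -0.1824


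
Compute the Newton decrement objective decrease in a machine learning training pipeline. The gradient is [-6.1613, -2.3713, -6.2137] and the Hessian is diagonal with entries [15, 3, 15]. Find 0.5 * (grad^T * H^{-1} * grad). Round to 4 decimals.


Step 1: H is diagonal, so H^(-1) * g = [-0.4108, -0.7904, -0.4142].
Step 2: g^T H^(-1) g = sum_i g_i^2 / H_ii
  = (-6.1613)^2/15 + (-2.3713)^2/3 + (-6.2137)^2/15
  = 2.5308 + 1.8744 + 2.574 = 6.9791
Step 3: Objective decrease = 0.5 * g^T H^(-1) g = 3.4896


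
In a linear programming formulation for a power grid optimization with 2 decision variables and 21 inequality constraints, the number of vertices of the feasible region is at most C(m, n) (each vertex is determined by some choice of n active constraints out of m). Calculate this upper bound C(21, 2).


Each vertex corresponds to some choice of n active constraints out of m, so the number of vertices is at most C(m, n) = m! / (n!(m-n)!).
m = 21, n = 2
Numerator: 21 * 20
Denominator: 2! = 2
C(21, 2) = 210


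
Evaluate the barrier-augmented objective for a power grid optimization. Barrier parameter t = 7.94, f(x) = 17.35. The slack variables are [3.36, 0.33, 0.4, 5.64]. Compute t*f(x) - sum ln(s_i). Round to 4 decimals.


Step 1: Compute log-barrier.
ln values: [1.2119, -1.1087, -0.9163, 1.7299]
phi = -(1.2119 - 1.1087 - 0.9163 + 1.7299) = -0.9169
Step 2: Compute augmented objective.
t*f(x) = 7.94*17.35 = 137.759
Total = 137.759 - 0.9169 = 136.8421


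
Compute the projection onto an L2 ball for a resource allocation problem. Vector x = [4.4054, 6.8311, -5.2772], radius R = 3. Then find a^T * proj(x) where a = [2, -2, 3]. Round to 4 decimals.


Step 1: Compute ||x|| (intermediates to 6 decimals).
||x|| = sqrt(4.4054^2 + 6.8311^2 + (-5.2772)^2) = 9.691249
Step 2: Project.
Since ||x|| > R, scale = R/||x|| = 3/9.691249 = 0.309558, proj(x) = scale * x
proj(x) = [1.363727, 2.114622, -1.633599]
Step 3: Dot product.
a^T * proj(x) = 2*1.363727 - 2*2.114622 + 3*(-1.633599) = -6.4026


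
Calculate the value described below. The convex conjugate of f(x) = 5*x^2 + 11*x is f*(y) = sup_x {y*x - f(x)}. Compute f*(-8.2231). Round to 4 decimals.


f*(y) = sup_x {y*x - a*x^2 - b*x} = sup_x {(y-b)*x - a*x^2}
FOC: (y - b) - 2a*x = 0 => x* = (y - b)/(2a)
x* = (-8.2231 - 11)/(2*5) = -1.9223
f*(-8.2231) = (y-b)^2/(4a) = (-8.2231 - 11)^2/(4*5)
= 369.5276/20 = 18.4764


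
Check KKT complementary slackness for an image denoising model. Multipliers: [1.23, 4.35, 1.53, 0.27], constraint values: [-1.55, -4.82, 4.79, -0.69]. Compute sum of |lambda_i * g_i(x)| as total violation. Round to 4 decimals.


KKT complementary slackness check:
lambda_1 * g_1 = 1.23 * -1.55 = -1.9065
lambda_2 * g_2 = 4.35 * -4.82 = -20.967
lambda_3 * g_3 = 1.53 * 4.79 = 7.3287
lambda_4 * g_4 = 0.27 * -0.69 = -0.1863
Total violation = 1.9065 + 20.967 + 7.3287 + 0.1863 = 30.3885


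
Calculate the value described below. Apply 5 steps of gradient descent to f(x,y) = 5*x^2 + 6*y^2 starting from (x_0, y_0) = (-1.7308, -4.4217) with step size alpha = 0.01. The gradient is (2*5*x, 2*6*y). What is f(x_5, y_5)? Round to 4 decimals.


Gradient descent on f(x,y) = 5*x^2 + 6*y^2.
Starting point: (-1.7308, -4.4217), alpha = 0.01
Step 1: grad_x = 2*5*-1.7308 = -17.308, grad_y = 2*6*-4.4217 = -53.0604
  x_1 = -1.7308 - 0.01*-17.308 = -1.5577
  y_1 = -4.4217 - 0.01*-53.0604 = -3.8911
Step 2: grad_x = 2*5*-1.5577 = -15.5772, grad_y = 2*6*-3.8911 = -46.6932
  x_2 = -1.5577 - 0.01*-15.5772 = -1.4019
  y_2 = -3.8911 - 0.01*-46.6932 = -3.4242
Step 3: grad_x = 2*5*-1.4019 = -14.0195, grad_y = 2*6*-3.4242 = -41.09
  x_3 = -1.4019 - 0.01*-14.0195 = -1.2618
  y_3 = -3.4242 - 0.01*-41.09 = -3.0133
Step 4: grad_x = 2*5*-1.2618 = -12.6175, grad_y = 2*6*-3.0133 = -36.1592
  x_4 = -1.2618 - 0.01*-12.6175 = -1.1356
  y_4 = -3.0133 - 0.01*-36.1592 = -2.6517
Step 5: grad_x = 2*5*-1.1356 = -11.3558, grad_y = 2*6*-2.6517 = -31.8201
  x_5 = -1.1356 - 0.01*-11.3558 = -1.022
  y_5 = -2.6517 - 0.01*-31.8201 = -2.3335
f(-1.022, -2.3335) = 5*(-1.022)^2 + 6*(-2.3335)^2 = 37.8932


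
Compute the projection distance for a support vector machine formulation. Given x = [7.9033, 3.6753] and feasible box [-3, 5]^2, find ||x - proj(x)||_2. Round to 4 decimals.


Project each component onto [-3, 5].
clip(7.9033) = 5.0, clip(3.6753) = 3.6753
Projection = [5.0, 3.6753]
Squared diffs: [8.4292, 0.0]
Distance = sqrt(8.4292) = 2.9033


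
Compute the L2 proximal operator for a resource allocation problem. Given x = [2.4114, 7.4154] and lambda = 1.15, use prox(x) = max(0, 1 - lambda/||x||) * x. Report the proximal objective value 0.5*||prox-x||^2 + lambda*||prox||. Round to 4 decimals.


Step 1: Compute ||x||.
||x|| = 7.7976
Step 2: Compute scaling factor.
scale = max(0, 1 - 1.15/7.7976) = 0.8525
Step 3: prox(x) = [2.0558, 6.3218]
||prox(x)|| = 6.6476
Step 4: Proximal objective.
0.5*||prox-x||^2 = 0.6613
lambda*||prox|| = 7.6447
Total = 8.306


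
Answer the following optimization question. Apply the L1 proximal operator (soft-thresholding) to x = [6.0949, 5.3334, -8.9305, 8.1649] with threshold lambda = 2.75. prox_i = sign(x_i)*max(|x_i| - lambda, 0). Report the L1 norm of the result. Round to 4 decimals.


Soft-thresholding with lambda = 2.75:
prox(6.0949) = sign(6.0949)*max(|6.0949| - 2.75, 0) = 3.3449
prox(5.3334) = sign(5.3334)*max(|5.3334| - 2.75, 0) = 2.5834
prox(-8.9305) = sign(-8.9305)*max(|-8.9305| - 2.75, 0) = -6.1805
prox(8.1649) = sign(8.1649)*max(|8.1649| - 2.75, 0) = 5.4149
prox(x) = [3.3449, 2.5834, -6.1805, 5.4149]
||prox(x)||_1 = 3.3449 + 2.5834 + 6.1805 + 5.4149 = 17.5237


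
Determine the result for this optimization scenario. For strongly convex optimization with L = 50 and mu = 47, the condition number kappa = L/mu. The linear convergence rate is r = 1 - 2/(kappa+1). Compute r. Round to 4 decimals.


Step 1: Compute the condition number.
kappa = L/mu = 50/47 = 1.0638
Step 2: Compute the convergence rate.
r = 1 - 2/(kappa + 1) = 1 - 2*mu/(L + mu) = (L - mu)/(L + mu) = 3/97 = 0.0309


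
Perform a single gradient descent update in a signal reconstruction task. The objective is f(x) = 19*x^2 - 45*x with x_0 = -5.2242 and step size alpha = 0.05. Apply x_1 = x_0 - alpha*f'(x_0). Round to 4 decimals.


We compute the gradient at x_0 and apply the update.
f'(x) = 38*x - 45
f'(-5.2242) = 38*-5.2242 - 45 = -243.5196
x_1 = -5.2242 - 0.05*-243.5196 = 6.9518


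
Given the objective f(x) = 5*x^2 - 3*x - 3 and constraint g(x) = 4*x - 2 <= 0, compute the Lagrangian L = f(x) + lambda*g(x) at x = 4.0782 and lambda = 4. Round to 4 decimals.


Step 1: Evaluate f(x).
f(4.0782) = 5*4.0782^2 - 3*4.0782 - 3 = 67.924
Step 2: Evaluate g(x).
g(4.0782) = 4*4.0782 - 2 = 14.3128
Step 3: Compute Lagrangian.
L = 67.924 + 4*14.3128 = 125.1752


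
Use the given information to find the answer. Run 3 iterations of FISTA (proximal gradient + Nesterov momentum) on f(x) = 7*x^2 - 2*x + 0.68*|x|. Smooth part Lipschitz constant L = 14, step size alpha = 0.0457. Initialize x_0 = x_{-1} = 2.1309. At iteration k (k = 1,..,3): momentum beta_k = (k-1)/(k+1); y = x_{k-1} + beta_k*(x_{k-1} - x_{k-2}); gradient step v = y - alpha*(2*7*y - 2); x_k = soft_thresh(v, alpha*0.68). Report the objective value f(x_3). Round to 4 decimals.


FISTA on f(x) = 7*x^2 - 2*x + 0.68*|x|
L = 14, alpha = 0.0457
Iteration 1: beta = 0.0, y = 2.1309 + 0.0*(2.1309 - 2.1309) = 2.1309
  grad(y) = 27.8326, v = y - alpha*grad = 0.859
  prox(v) = soft_thresh(0.859, 0.0311) = 0.8279
Iteration 2: beta = 0.3333, y = 0.8279 + 0.3333*(0.8279 - 2.1309) = 0.3935
  grad(y) = 3.5095, v = y - alpha*grad = 0.2332
  prox(v) = soft_thresh(0.2332, 0.0311) = 0.2021
Iteration 3: beta = 0.5, y = 0.2021 + 0.5*(0.2021 - 0.8279) = -0.1108
  grad(y) = -3.5516, v = y - alpha*grad = 0.0515
  prox(v) = soft_thresh(0.0515, 0.0311) = 0.0204
f(x_3) = 7*0.0204^2 - 2*0.0204 + 0.68*|0.0204| = -0.024


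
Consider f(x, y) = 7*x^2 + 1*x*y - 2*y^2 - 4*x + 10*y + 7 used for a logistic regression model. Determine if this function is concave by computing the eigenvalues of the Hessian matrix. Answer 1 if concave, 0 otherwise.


The Hessian of f(x,y) = 7*x^2 + 1*x*y - 2*y^2 - 4*x + 10*y + 7 is:
H = [[14, 1], [1, -4]]
Trace = 14 - 4 = 10
Determinant = 14*-4 - (1)^2 = -57
Discriminant = (10)^2 - 4*-57 = 328.0
Eigenvalues: lambda_1 = -4.0554, lambda_2 = 14.0554
The function is not concave.

0


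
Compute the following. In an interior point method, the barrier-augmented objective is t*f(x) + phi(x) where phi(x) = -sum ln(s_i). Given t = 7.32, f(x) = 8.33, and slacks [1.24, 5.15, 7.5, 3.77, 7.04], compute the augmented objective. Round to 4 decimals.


Step 1: Compute log-barrier.
ln values: [0.2151, 1.639, 2.0149, 1.3271, 1.9516]
phi = -(0.2151 + 1.639 + 2.0149 + 1.3271 + 1.9516) = -7.1477
Step 2: Compute augmented objective.
t*f(x) = 7.32*8.33 = 60.9756
Total = 60.9756 - 7.1477 = 53.8279


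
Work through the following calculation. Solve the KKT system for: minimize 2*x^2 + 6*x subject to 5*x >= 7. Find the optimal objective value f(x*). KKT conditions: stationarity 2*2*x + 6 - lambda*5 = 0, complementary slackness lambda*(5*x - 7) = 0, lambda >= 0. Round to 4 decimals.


Step 1: Try lambda = 0 (constraint inactive).
x_unc = -6/(2*2) = -1.5
Check: 5*-1.5 = -7.5 < 7 -- violated!
Step 2: Constraint must be active: 5*x = 7
x* = 7/5 = 1.4
lambda = (2*2*1.4 + 6)/5 = 2.32
Step 3: Compute optimal value.
f(x*) = 2*1.4^2 + 6*1.4 = 12.32


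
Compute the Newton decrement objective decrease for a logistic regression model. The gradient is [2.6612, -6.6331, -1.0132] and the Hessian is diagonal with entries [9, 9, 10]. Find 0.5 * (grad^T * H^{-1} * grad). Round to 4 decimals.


Step 1: H is diagonal, so H^(-1) * g = [0.2957, -0.737, -0.1013].
Step 2: g^T H^(-1) g = sum_i g_i^2 / H_ii
  = (2.6612)^2/9 + (-6.6331)^2/9 + (-1.0132)^2/10
  = 0.7869 + 4.8887 + 0.1027 = 5.7782
Step 3: Objective decrease = 0.5 * g^T H^(-1) g = 2.8891


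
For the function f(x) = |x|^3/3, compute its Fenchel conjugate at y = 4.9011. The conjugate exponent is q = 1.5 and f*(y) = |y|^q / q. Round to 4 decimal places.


The conjugate exponent q satisfies 1/p + 1/q = 1.
p = 3, so q = 3/(3 - 1) = 1.5
|y|^q = 4.9011^1.5 = 10.8503
f*(4.9011) = 10.8503 / 1.5 = 7.2335


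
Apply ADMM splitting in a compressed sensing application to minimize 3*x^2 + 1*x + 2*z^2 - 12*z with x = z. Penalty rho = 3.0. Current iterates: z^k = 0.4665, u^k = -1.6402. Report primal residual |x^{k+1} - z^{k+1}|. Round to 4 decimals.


ADMM iteration with rho = 3.0, z^k = 0.4665, u^k = -1.6402
Step 1: x-update.
Minimize 3*x^2 + 1*x + (3.0/2)*(x - 0.4665 - 1.6402)^2
FOC: (2*3 + 3.0)*x = -1 + 3.0*(0.4665 + 1.6402)
x^{k+1} = 0.5911
Step 2: z-update.
Minimize 2*z^2 - 12*z + (3.0/2)*(0.5911 - z - 1.6402)^2
FOC: (2*2 + 3.0)*z = 12 + 3.0*(0.5911 - 1.6402)
z^{k+1} = 1.2647
Step 3: u-update.
u^{k+1} = -1.6402 + 0.5911 - 1.2647 = -2.3138
Step 4: Primal residual = |0.5911 - 1.2647| = 0.6736


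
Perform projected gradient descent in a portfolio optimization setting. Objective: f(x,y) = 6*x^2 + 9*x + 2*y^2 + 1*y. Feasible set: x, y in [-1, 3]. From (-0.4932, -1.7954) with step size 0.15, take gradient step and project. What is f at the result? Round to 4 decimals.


Step 1: Compute gradient at (-0.4932, -1.7954).
grad_x = 2*6*-0.4932 + 9 = 3.0816
grad_y = 2*2*-1.7954 + 1 = -6.1816
Step 2: Gradient step.
x_raw = -0.4932 - 0.15*3.0816 = -0.9554
y_raw = -1.7954 - 0.15*-6.1816 = -0.8682
Step 3: Project onto [-1, 3].
x_proj = clip(-0.9554) = -0.9554
y_proj = clip(-0.8682) = -0.8682
Step 4: Evaluate f.
f(-0.9554, -0.8682) = -2.4825


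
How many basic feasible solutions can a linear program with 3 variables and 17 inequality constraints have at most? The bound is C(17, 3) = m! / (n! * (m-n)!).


Each vertex corresponds to some choice of n active constraints out of m, so the number of vertices is at most C(m, n) = m! / (n!(m-n)!).
m = 17, n = 3
Numerator: 17 * 16 * 15
Denominator: 3! = 6
C(17, 3) = 680


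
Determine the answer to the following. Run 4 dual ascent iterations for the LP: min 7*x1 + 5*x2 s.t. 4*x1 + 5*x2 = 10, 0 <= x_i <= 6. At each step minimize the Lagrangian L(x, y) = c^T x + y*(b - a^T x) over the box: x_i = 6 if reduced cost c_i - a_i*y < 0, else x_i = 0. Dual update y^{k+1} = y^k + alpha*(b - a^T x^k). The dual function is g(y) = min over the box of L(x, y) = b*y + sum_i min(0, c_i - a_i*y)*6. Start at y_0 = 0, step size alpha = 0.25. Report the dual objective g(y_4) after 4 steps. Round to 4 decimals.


Dual ascent for LP: min 7*x1 + 5*x2, 4*x1 + 5*x2 = 10, 0 <= x_i <= 6
Step 1: y^k = 0.0, reduced costs: (7.0, 5.0)
  x^k = (0.0, 0.0), subgradient = b - a^T x = 10.0
  y^{k+1} = 0.0 + 0.25*10.0 = 2.5
Step 2: y^k = 2.5, reduced costs: (-3.0, -7.5)
  x^k = (6.0, 6.0), subgradient = b - a^T x = -44.0
  y^{k+1} = 2.5 + 0.25*-44.0 = -8.5
Step 3: y^k = -8.5, reduced costs: (41.0, 47.5)
  x^k = (0.0, 0.0), subgradient = b - a^T x = 10.0
  y^{k+1} = -8.5 + 0.25*10.0 = -6.0
Step 4: y^k = -6.0, reduced costs: (31.0, 35.0)
  x^k = (0.0, 0.0), subgradient = b - a^T x = 10.0
  y^{k+1} = -6.0 + 0.25*10.0 = -3.5
Dual objective at y_4 = -3.5: reduced costs (21.0, 22.5), box minimizer x = (0.0, 0.0)
g(y_4) = b*y + (c1 - a1*y)*x1 + (c2 - a2*y)*x2 = 10*(-3.5) + 21.0*0.0 + 22.5*0.0 = -35.0 + 0.0 + 0.0 = -35.0


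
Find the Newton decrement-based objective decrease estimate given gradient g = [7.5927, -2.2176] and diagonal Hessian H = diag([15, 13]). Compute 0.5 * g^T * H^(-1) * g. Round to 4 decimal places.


Step 1: H is diagonal, so H^(-1) * g = [0.5062, -0.1706].
Step 2: g^T H^(-1) g = sum_i g_i^2 / H_ii
  = (7.5927)^2/15 + (-2.2176)^2/13
  = 3.8433 + 0.3783 = 4.2216
Step 3: Objective decrease = 0.5 * g^T H^(-1) g = 2.1108


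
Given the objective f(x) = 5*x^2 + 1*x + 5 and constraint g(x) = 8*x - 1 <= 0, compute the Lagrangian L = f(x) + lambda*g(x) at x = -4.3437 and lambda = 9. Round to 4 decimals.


Step 1: Evaluate f(x).
f(-4.3437) = 5*(-4.3437)^2 + 1*(-4.3437) + 5 = 94.9949
Step 2: Evaluate g(x).
g(-4.3437) = 8*-4.3437 - 1 = -35.7496
Step 3: Compute Lagrangian.
L = 94.9949 + 9*-35.7496 = -226.7515


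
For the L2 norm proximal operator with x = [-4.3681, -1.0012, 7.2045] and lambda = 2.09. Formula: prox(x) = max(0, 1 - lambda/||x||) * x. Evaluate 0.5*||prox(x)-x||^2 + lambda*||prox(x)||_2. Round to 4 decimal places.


Step 1: Compute ||x||.
||x|| = 8.4845
Step 2: Compute scaling factor.
scale = max(0, 1 - 2.09/8.4845) = 0.7537
Step 3: prox(x) = [-3.2921, -0.7546, 5.4298]
||prox(x)|| = 6.3945
Step 4: Proximal objective.
0.5*||prox-x||^2 = 2.1841
lambda*||prox|| = 13.3645
Total = 15.5487


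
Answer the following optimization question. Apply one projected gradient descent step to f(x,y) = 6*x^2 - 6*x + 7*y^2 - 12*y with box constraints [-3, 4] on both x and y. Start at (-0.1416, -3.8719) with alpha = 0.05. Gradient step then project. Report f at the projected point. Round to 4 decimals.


Step 1: Compute gradient at (-0.1416, -3.8719).
grad_x = 2*6*-0.1416 - 6 = -7.6992
grad_y = 2*7*-3.8719 - 12 = -66.2066
Step 2: Gradient step.
x_raw = -0.1416 - 0.05*-7.6992 = 0.2434
y_raw = -3.8719 - 0.05*-66.2066 = -0.5616
Step 3: Project onto [-3, 4].
x_proj = clip(0.2434) = 0.2434
y_proj = clip(-0.5616) = -0.5616
Step 4: Evaluate f.
f(0.2434, -0.5616) = 7.8416


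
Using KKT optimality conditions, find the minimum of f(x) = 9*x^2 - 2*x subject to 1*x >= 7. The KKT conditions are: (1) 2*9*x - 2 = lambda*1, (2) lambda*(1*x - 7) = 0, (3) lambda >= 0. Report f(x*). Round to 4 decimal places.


Step 1: Try lambda = 0 (constraint inactive).
x_unc = 2/(2*9) = 0.1111
Check: 1*0.1111 = 0.1111 < 7 -- violated!
Step 2: Constraint must be active: 1*x = 7
x* = 7/1 = 7.0
lambda = (2*9*7.0 - 2)/1 = 124.0
Step 3: Compute optimal value.
f(x*) = 9*7.0^2 - 2*7.0 = 427.0


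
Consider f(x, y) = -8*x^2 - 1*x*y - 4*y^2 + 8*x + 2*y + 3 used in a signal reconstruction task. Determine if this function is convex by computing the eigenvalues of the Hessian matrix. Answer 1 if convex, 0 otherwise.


The Hessian of f(x,y) = -8*x^2 - 1*x*y - 4*y^2 + 8*x + 2*y + 3 is:
H = [[-16, -1], [-1, -8]]
Trace = -16 - 8 = -24
Determinant = -16*-8 - (-1)^2 = 127
Discriminant = (-24)^2 - 4*127 = 68.0
Eigenvalues: lambda_1 = -16.1231, lambda_2 = -7.8769
The function is not convex.

0


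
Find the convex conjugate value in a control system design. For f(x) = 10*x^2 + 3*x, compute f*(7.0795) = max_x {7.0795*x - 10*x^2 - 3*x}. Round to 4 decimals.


f*(y) = sup_x {y*x - a*x^2 - b*x} = sup_x {(y-b)*x - a*x^2}
FOC: (y - b) - 2a*x = 0 => x* = (y - b)/(2a)
x* = (7.0795 - 3)/(2*10) = 0.204
f*(7.0795) = (y-b)^2/(4a) = (7.0795 - 3)^2/(4*10)
= 16.6423/40 = 0.4161


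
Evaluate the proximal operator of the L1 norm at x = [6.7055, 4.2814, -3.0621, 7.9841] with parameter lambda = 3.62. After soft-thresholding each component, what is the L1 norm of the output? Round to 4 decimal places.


Soft-thresholding with lambda = 3.62:
prox(6.7055) = sign(6.7055)*max(|6.7055| - 3.62, 0) = 3.0855
prox(4.2814) = sign(4.2814)*max(|4.2814| - 3.62, 0) = 0.6614
prox(-3.0621) = sign(-3.0621)*max(|-3.0621| - 3.62, 0) = 0.0
prox(7.9841) = sign(7.9841)*max(|7.9841| - 3.62, 0) = 4.3641
prox(x) = [3.0855, 0.6614, 0.0, 4.3641]
||prox(x)||_1 = 3.0855 + 0.6614 + 0.0 + 4.3641 = 8.111


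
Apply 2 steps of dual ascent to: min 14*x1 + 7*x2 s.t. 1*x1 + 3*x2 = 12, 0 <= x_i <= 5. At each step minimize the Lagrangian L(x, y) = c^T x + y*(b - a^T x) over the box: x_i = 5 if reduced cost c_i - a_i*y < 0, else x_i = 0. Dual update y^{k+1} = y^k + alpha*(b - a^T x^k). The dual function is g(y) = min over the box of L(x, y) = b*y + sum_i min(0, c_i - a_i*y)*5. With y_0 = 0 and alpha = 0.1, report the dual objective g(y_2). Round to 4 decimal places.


Dual ascent for LP: min 14*x1 + 7*x2, 1*x1 + 3*x2 = 12, 0 <= x_i <= 5
Step 1: y^k = 0.0, reduced costs: (14.0, 7.0)
  x^k = (0.0, 0.0), subgradient = b - a^T x = 12.0
  y^{k+1} = 0.0 + 0.1*12.0 = 1.2
Step 2: y^k = 1.2, reduced costs: (12.8, 3.4)
  x^k = (0.0, 0.0), subgradient = b - a^T x = 12.0
  y^{k+1} = 1.2 + 0.1*12.0 = 2.4
Dual objective at y_2 = 2.4: reduced costs (11.6, -0.2), box minimizer x = (0.0, 5.0)
g(y_2) = b*y + (c1 - a1*y)*x1 + (c2 - a2*y)*x2 = 12*2.4 + 11.6*0.0 + (-0.2)*5.0 = 28.8 + 0.0 - 1.0 = 27.8


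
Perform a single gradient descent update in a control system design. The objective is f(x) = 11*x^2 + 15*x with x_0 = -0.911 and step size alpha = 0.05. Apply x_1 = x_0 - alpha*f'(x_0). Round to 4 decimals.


We compute the gradient at x_0 and apply the update.
f'(x) = 22*x + 15
f'(-0.911) = 22*-0.911 + 15 = -5.042
x_1 = -0.911 - 0.05*-5.042 = -0.6589


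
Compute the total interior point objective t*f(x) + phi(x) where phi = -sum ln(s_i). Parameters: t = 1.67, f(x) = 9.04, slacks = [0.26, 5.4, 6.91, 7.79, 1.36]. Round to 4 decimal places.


Step 1: Compute log-barrier.
ln values: [-1.3471, 1.6864, 1.933, 2.0528, 0.3075]
phi = -(-1.3471 + 1.6864 + 1.933 + 2.0528 + 0.3075) = -4.6326
Step 2: Compute augmented objective.
t*f(x) = 1.67*9.04 = 15.0968
Total = 15.0968 - 4.6326 = 10.4642


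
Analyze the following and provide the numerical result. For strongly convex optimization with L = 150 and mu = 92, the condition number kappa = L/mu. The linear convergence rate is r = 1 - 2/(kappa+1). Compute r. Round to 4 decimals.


Step 1: Compute the condition number.
kappa = L/mu = 150/92 = 1.6304
Step 2: Compute the convergence rate.
r = 1 - 2/(kappa + 1) = 1 - 2*mu/(L + mu) = (L - mu)/(L + mu) = 58/242 = 0.2397


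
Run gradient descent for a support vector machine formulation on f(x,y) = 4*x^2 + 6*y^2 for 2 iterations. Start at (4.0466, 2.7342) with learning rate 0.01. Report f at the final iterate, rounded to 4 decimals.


Gradient descent on f(x,y) = 4*x^2 + 6*y^2.
Starting point: (4.0466, 2.7342), alpha = 0.01
Step 1: grad_x = 2*4*4.0466 = 32.3728, grad_y = 2*6*2.7342 = 32.8104
  x_1 = 4.0466 - 0.01*32.3728 = 3.7229
  y_1 = 2.7342 - 0.01*32.8104 = 2.4061
Step 2: grad_x = 2*4*3.7229 = 29.783, grad_y = 2*6*2.4061 = 28.8732
  x_2 = 3.7229 - 0.01*29.783 = 3.425
  y_2 = 2.4061 - 0.01*28.8732 = 2.1174
f(3.425, 2.1174) = 4*3.425^2 + 6*2.1174^2 = 73.8231


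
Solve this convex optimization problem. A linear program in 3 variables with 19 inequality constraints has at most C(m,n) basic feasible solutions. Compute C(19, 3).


Each vertex corresponds to some choice of n active constraints out of m, so the number of vertices is at most C(m, n) = m! / (n!(m-n)!).
m = 19, n = 3
Numerator: 19 * 18 * 17
Denominator: 3! = 6
C(19, 3) = 969


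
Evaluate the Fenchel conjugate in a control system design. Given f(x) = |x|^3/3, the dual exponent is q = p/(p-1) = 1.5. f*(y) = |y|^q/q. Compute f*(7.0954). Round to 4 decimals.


The conjugate exponent q satisfies 1/p + 1/q = 1.
p = 3, so q = 3/(3 - 1) = 1.5
|y|^q = 7.0954^1.5 = 18.9002
f*(7.0954) = 18.9002 / 1.5 = 12.6001


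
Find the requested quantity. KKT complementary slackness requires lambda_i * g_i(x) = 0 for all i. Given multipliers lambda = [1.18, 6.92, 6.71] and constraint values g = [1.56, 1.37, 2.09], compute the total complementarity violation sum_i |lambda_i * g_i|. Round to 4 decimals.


KKT complementary slackness check:
lambda_1 * g_1 = 1.18 * 1.56 = 1.8408
lambda_2 * g_2 = 6.92 * 1.37 = 9.4804
lambda_3 * g_3 = 6.71 * 2.09 = 14.0239
Total violation = 1.8408 + 9.4804 + 14.0239 = 25.3451


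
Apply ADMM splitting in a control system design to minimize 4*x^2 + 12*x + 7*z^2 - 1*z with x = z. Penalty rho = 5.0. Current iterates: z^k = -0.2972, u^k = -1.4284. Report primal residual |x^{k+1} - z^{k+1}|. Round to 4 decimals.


ADMM iteration with rho = 5.0, z^k = -0.2972, u^k = -1.4284
Step 1: x-update.
Minimize 4*x^2 + 12*x + (5.0/2)*(x + 0.2972 - 1.4284)^2
FOC: (2*4 + 5.0)*x = -12 + 5.0*(-0.2972 + 1.4284)
x^{k+1} = -0.488
Step 2: z-update.
Minimize 7*z^2 - 1*z + (5.0/2)*(-0.488 - z - 1.4284)^2
FOC: (2*7 + 5.0)*z = 1 + 5.0*(-0.488 - 1.4284)
z^{k+1} = -0.4517
Step 3: u-update.
u^{k+1} = -1.4284 - 0.488 + 0.4517 = -1.4647
Step 4: Primal residual = |-0.488 + 0.4517| = 0.0363


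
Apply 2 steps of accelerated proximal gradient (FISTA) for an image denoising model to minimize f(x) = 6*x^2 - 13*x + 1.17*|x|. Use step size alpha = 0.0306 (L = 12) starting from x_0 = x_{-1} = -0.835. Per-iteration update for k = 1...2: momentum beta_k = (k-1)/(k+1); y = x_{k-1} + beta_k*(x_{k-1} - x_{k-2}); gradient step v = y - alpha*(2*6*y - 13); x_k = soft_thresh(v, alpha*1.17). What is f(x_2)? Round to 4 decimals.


FISTA on f(x) = 6*x^2 - 13*x + 1.17*|x|
L = 12, alpha = 0.0306
Iteration 1: beta = 0.0, y = -0.835 + 0.0*(-0.835 + 0.835) = -0.835
  grad(y) = -23.02, v = y - alpha*grad = -0.1306
  prox(v) = soft_thresh(-0.1306, 0.0358) = -0.0948
Iteration 2: beta = 0.3333, y = -0.0948 + 0.3333*(-0.0948 + 0.835) = 0.152
  grad(y) = -11.1766, v = y - alpha*grad = 0.494
  prox(v) = soft_thresh(0.494, 0.0358) = 0.4582
f(x_2) = 6*0.4582^2 - 13*0.4582 + 1.17*|0.4582| = -4.1605


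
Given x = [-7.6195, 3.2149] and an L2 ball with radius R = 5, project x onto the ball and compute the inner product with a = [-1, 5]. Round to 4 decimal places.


Step 1: Compute ||x|| (intermediates to 6 decimals).
||x|| = sqrt((-7.6195)^2 + 3.2149^2) = 8.269967
Step 2: Project.
Since ||x|| > R, scale = R/||x|| = 5/8.269967 = 0.604597, proj(x) = scale * x
proj(x) = [-4.606727, 1.943719]
Step 3: Dot product.
a^T * proj(x) = -1*(-4.606727) + 5*1.943719 = 14.3253


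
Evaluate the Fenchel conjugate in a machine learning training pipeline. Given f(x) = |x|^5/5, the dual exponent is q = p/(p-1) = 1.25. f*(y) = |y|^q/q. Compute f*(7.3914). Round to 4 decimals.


The conjugate exponent q satisfies 1/p + 1/q = 1.
p = 5, so q = 5/(5 - 1) = 1.25
|y|^q = 7.3914^1.25 = 12.1873
f*(7.3914) = 12.1873 / 1.25 = 9.7499


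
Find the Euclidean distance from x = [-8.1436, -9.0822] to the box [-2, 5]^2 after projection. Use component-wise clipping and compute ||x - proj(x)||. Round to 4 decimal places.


Project each component onto [-2, 5].
clip(-8.1436) = -2.0, clip(-9.0822) = -2.0
Projection = [-2.0, -2.0]
Squared diffs: [37.7438, 50.1576]
Distance = sqrt(87.9014) = 9.3756


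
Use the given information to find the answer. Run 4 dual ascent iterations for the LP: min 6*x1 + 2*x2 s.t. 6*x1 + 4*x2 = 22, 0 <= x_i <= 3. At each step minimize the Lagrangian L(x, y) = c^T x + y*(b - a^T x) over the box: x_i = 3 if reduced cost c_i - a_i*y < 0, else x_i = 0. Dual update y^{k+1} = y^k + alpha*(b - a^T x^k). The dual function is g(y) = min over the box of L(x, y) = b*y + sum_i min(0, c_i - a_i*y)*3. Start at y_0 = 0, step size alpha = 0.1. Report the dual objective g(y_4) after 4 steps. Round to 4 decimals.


Dual ascent for LP: min 6*x1 + 2*x2, 6*x1 + 4*x2 = 22, 0 <= x_i <= 3
Step 1: y^k = 0.0, reduced costs: (6.0, 2.0)
  x^k = (0.0, 0.0), subgradient = b - a^T x = 22.0
  y^{k+1} = 0.0 + 0.1*22.0 = 2.2
Step 2: y^k = 2.2, reduced costs: (-7.2, -6.8)
  x^k = (3.0, 3.0), subgradient = b - a^T x = -8.0
  y^{k+1} = 2.2 + 0.1*-8.0 = 1.4
Step 3: y^k = 1.4, reduced costs: (-2.4, -3.6)
  x^k = (3.0, 3.0), subgradient = b - a^T x = -8.0
  y^{k+1} = 1.4 + 0.1*-8.0 = 0.6
Step 4: y^k = 0.6, reduced costs: (2.4, -0.4)
  x^k = (0.0, 3.0), subgradient = b - a^T x = 10.0
  y^{k+1} = 0.6 + 0.1*10.0 = 1.6
Dual objective at y_4 = 1.6: reduced costs (-3.6, -4.4), box minimizer x = (3.0, 3.0)
g(y_4) = b*y + (c1 - a1*y)*x1 + (c2 - a2*y)*x2 = 22*1.6 + (-3.6)*3.0 + (-4.4)*3.0 = 35.2 - 10.8 - 13.2 = 11.2


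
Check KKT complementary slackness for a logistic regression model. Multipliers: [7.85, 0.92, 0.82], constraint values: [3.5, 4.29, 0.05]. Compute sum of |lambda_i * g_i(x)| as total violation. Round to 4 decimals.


KKT complementary slackness check:
lambda_1 * g_1 = 7.85 * 3.5 = 27.475
lambda_2 * g_2 = 0.92 * 4.29 = 3.9468
lambda_3 * g_3 = 0.82 * 0.05 = 0.041
Total violation = 27.475 + 3.9468 + 0.041 = 31.4628


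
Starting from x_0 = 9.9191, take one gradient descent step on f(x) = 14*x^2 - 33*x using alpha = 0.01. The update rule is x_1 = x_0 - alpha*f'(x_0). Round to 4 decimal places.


We compute the gradient at x_0 and apply the update.
f'(x) = 28*x - 33
f'(9.9191) = 28*9.9191 - 33 = 244.7348
x_1 = 9.9191 - 0.01*244.7348 = 7.4718


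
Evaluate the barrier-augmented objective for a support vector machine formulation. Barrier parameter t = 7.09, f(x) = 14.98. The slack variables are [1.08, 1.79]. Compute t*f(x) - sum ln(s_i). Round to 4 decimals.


Step 1: Compute log-barrier.
ln values: [0.077, 0.5822]
phi = -(0.077 + 0.5822) = -0.6592
Step 2: Compute augmented objective.
t*f(x) = 7.09*14.98 = 106.2082
Total = 106.2082 - 0.6592 = 105.549


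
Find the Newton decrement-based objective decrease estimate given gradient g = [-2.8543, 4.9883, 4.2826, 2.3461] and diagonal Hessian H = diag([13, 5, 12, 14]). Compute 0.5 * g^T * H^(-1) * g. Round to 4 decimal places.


Step 1: H is diagonal, so H^(-1) * g = [-0.2196, 0.9977, 0.3569, 0.1676].
Step 2: g^T H^(-1) g = sum_i g_i^2 / H_ii
  = (-2.8543)^2/13 + (4.9883)^2/5 + (4.2826)^2/12 + (2.3461)^2/14
  = 0.6267 + 4.9766 + 1.5284 + 0.3932 = 7.5249
Step 3: Objective decrease = 0.5 * g^T H^(-1) g = 3.7624


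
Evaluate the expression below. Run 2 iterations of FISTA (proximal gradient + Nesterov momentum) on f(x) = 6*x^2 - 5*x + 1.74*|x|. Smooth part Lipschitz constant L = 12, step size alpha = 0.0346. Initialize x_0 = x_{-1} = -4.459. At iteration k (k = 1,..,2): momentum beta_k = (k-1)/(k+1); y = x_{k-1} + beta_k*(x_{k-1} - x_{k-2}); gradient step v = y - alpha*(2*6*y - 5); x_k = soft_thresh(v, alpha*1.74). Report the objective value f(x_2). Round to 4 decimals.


FISTA on f(x) = 6*x^2 - 5*x + 1.74*|x|
L = 12, alpha = 0.0346
Iteration 1: beta = 0.0, y = -4.459 + 0.0*(-4.459 + 4.459) = -4.459
  grad(y) = -58.508, v = y - alpha*grad = -2.4346
  prox(v) = soft_thresh(-2.4346, 0.0602) = -2.3744
Iteration 2: beta = 0.3333, y = -2.3744 + 0.3333*(-2.3744 + 4.459) = -1.6796
  grad(y) = -25.1547, v = y - alpha*grad = -0.8092
  prox(v) = soft_thresh(-0.8092, 0.0602) = -0.749
f(x_2) = 6*(-0.749)^2 - 5*(-0.749) + 1.74*|-0.749| = 8.4143


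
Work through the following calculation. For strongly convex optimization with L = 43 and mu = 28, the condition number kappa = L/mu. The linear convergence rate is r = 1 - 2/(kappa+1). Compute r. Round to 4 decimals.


Step 1: Compute the condition number.
kappa = L/mu = 43/28 = 1.5357
Step 2: Compute the convergence rate.
r = 1 - 2/(kappa + 1) = 1 - 2*mu/(L + mu) = (L - mu)/(L + mu) = 15/71 = 0.2113


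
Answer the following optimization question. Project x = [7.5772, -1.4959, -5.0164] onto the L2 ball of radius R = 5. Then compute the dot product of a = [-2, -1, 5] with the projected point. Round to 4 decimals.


Step 1: Compute ||x|| (intermediates to 6 decimals).
||x|| = sqrt(7.5772^2 + (-1.4959)^2 + (-5.0164)^2) = 9.209557
Step 2: Project.
Since ||x|| > R, scale = R/||x|| = 5/9.209557 = 0.542914, proj(x) = scale * x
proj(x) = [4.113768, -0.812145, -2.723474]
Step 3: Dot product.
a^T * proj(x) = -2*4.113768 - 1*(-0.812145) + 5*(-2.723474) = -21.0328


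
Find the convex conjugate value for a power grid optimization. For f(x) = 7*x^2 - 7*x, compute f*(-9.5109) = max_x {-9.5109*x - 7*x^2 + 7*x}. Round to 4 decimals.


f*(y) = sup_x {y*x - a*x^2 - b*x} = sup_x {(y-b)*x - a*x^2}
FOC: (y - b) - 2a*x = 0 => x* = (y - b)/(2a)
x* = (-9.5109 + 7)/(2*7) = -0.1794
f*(-9.5109) = (y-b)^2/(4a) = (-9.5109 + 7)^2/(4*7)
= 6.3046/28 = 0.2252


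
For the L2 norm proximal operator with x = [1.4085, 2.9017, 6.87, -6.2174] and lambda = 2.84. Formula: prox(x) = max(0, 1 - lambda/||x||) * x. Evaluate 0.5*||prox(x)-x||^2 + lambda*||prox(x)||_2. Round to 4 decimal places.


Step 1: Compute ||x||.
||x|| = 9.811
Step 2: Compute scaling factor.
scale = max(0, 1 - 2.84/9.811) = 0.7105
Step 3: prox(x) = [1.0008, 2.0617, 4.8813, -4.4177]
||prox(x)|| = 6.971
Step 4: Proximal objective.
0.5*||prox-x||^2 = 4.0328
lambda*||prox|| = 19.7976
Total = 23.8306


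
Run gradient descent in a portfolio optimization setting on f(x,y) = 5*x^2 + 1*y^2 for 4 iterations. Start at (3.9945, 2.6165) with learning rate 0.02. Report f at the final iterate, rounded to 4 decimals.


Gradient descent on f(x,y) = 5*x^2 + 1*y^2.
Starting point: (3.9945, 2.6165), alpha = 0.02
Step 1: grad_x = 2*5*3.9945 = 39.945, grad_y = 2*1*2.6165 = 5.233
  x_1 = 3.9945 - 0.02*39.945 = 3.1956
  y_1 = 2.6165 - 0.02*5.233 = 2.5118
Step 2: grad_x = 2*5*3.1956 = 31.956, grad_y = 2*1*2.5118 = 5.0237
  x_2 = 3.1956 - 0.02*31.956 = 2.5565
  y_2 = 2.5118 - 0.02*5.0237 = 2.4114
Step 3: grad_x = 2*5*2.5565 = 25.5648, grad_y = 2*1*2.4114 = 4.8227
  x_3 = 2.5565 - 0.02*25.5648 = 2.0452
  y_3 = 2.4114 - 0.02*4.8227 = 2.3149
Step 4: grad_x = 2*5*2.0452 = 20.4518, grad_y = 2*1*2.3149 = 4.6298
  x_4 = 2.0452 - 0.02*20.4518 = 1.6361
  y_4 = 2.3149 - 0.02*4.6298 = 2.2223
f(1.6361, 2.2223) = 5*1.6361^2 + 1*2.2223^2 = 18.3236


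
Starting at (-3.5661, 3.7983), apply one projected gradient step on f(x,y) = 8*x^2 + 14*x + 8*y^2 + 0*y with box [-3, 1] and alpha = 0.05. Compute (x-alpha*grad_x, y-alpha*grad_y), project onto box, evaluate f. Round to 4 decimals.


Step 1: Compute gradient at (-3.5661, 3.7983).
grad_x = 2*8*-3.5661 + 14 = -43.0576
grad_y = 2*8*3.7983 + 0 = 60.7728
Step 2: Gradient step.
x_raw = -3.5661 - 0.05*-43.0576 = -1.4132
y_raw = 3.7983 - 0.05*60.7728 = 0.7597
Step 3: Project onto [-3, 1].
x_proj = clip(-1.4132) = -1.4132
y_proj = clip(0.7597) = 0.7597
Step 4: Evaluate f.
f(-1.4132, 0.7597) = 0.8091


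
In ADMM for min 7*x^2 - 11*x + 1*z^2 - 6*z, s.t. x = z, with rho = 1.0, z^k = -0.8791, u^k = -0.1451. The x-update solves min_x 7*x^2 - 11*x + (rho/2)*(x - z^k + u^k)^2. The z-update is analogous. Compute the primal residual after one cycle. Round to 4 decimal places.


ADMM iteration with rho = 1.0, z^k = -0.8791, u^k = -0.1451
Step 1: x-update.
Minimize 7*x^2 - 11*x + (1.0/2)*(x + 0.8791 - 0.1451)^2
FOC: (2*7 + 1.0)*x = 11 + 1.0*(-0.8791 + 0.1451)
x^{k+1} = 0.6844
Step 2: z-update.
Minimize 1*z^2 - 6*z + (1.0/2)*(0.6844 - z - 0.1451)^2
FOC: (2*1 + 1.0)*z = 6 + 1.0*(0.6844 - 0.1451)
z^{k+1} = 2.1798
Step 3: u-update.
u^{k+1} = -0.1451 + 0.6844 - 2.1798 = -1.6405
Step 4: Primal residual = |0.6844 - 2.1798| = 1.4954


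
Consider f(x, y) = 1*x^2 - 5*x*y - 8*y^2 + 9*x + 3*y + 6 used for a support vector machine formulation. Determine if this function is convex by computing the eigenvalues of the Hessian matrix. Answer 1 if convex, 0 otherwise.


The Hessian of f(x,y) = 1*x^2 - 5*x*y - 8*y^2 + 9*x + 3*y + 6 is:
H = [[2, -5], [-5, -16]]
Trace = 2 - 16 = -14
Determinant = 2*-16 - (-5)^2 = -57
Discriminant = (-14)^2 - 4*-57 = 424.0
Eigenvalues: lambda_1 = -17.2956, lambda_2 = 3.2956
The function is not convex.

0


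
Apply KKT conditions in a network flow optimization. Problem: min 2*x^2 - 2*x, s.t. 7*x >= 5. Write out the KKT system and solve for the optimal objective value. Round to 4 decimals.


Step 1: Try lambda = 0 (constraint inactive).
x_unc = 2/(2*2) = 0.5
Check: 7*0.5 = 3.5 < 5 -- violated!
Step 2: Constraint must be active: 7*x = 5
x* = 5/7 = 0.7143 (rounded; the exact value 5/7 is used below)
lambda = (2*2*(5/7) - 2)/7 = 0.1224
Step 3: Compute optimal value.
f(x*) = 2*(5/7)^2 - 2*(5/7) = -0.4082


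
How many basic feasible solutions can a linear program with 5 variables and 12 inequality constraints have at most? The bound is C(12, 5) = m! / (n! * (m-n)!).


Each vertex corresponds to some choice of n active constraints out of m, so the number of vertices is at most C(m, n) = m! / (n!(m-n)!).
m = 12, n = 5
Numerator: 12 * 11 * 10 * 9 * 8
Denominator: 5! = 120
C(12, 5) = 792


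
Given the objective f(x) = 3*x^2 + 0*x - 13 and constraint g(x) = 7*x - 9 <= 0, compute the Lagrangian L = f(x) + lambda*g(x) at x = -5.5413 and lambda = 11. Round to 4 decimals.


Step 1: Evaluate f(x).
f(-5.5413) = 3*(-5.5413)^2 + 0*(-5.5413) - 13 = 79.118
Step 2: Evaluate g(x).
g(-5.5413) = 7*-5.5413 - 9 = -47.7891
Step 3: Compute Lagrangian.
L = 79.118 + 11*-47.7891 = -446.5621


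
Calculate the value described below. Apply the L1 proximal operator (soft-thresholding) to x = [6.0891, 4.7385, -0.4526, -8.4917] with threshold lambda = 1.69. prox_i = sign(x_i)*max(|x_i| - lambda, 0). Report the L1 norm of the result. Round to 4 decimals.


Soft-thresholding with lambda = 1.69:
prox(6.0891) = sign(6.0891)*max(|6.0891| - 1.69, 0) = 4.3991
prox(4.7385) = sign(4.7385)*max(|4.7385| - 1.69, 0) = 3.0485
prox(-0.4526) = sign(-0.4526)*max(|-0.4526| - 1.69, 0) = 0.0
prox(-8.4917) = sign(-8.4917)*max(|-8.4917| - 1.69, 0) = -6.8017
prox(x) = [4.3991, 3.0485, 0.0, -6.8017]
||prox(x)||_1 = 4.3991 + 3.0485 + 0.0 + 6.8017 = 14.2493


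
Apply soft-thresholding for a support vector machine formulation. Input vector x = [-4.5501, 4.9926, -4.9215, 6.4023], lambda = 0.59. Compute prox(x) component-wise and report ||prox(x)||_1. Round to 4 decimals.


Soft-thresholding with lambda = 0.59:
prox(-4.5501) = sign(-4.5501)*max(|-4.5501| - 0.59, 0) = -3.9601
prox(4.9926) = sign(4.9926)*max(|4.9926| - 0.59, 0) = 4.4026
prox(-4.9215) = sign(-4.9215)*max(|-4.9215| - 0.59, 0) = -4.3315
prox(6.4023) = sign(6.4023)*max(|6.4023| - 0.59, 0) = 5.8123
prox(x) = [-3.9601, 4.4026, -4.3315, 5.8123]
||prox(x)||_1 = 3.9601 + 4.4026 + 4.3315 + 5.8123 = 18.5065


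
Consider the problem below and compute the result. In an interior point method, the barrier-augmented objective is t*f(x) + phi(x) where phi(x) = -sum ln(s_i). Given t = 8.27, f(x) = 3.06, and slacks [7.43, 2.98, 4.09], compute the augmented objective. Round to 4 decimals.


Step 1: Compute log-barrier.
ln values: [2.0055, 1.0919, 1.4085]
phi = -(2.0055 + 1.0919 + 1.4085) = -4.506
Step 2: Compute augmented objective.
t*f(x) = 8.27*3.06 = 25.3062
Total = 25.3062 - 4.506 = 20.8002


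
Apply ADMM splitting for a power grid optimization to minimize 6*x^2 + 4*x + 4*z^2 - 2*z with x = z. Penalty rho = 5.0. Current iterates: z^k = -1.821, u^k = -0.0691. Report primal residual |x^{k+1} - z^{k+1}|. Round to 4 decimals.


ADMM iteration with rho = 5.0, z^k = -1.821, u^k = -0.0691
Step 1: x-update.
Minimize 6*x^2 + 4*x + (5.0/2)*(x + 1.821 - 0.0691)^2
FOC: (2*6 + 5.0)*x = -4 + 5.0*(-1.821 + 0.0691)
x^{k+1} = -0.7506
Step 2: z-update.
Minimize 4*z^2 - 2*z + (5.0/2)*(-0.7506 - z - 0.0691)^2
FOC: (2*4 + 5.0)*z = 2 + 5.0*(-0.7506 - 0.0691)
z^{k+1} = -0.1614
Step 3: u-update.
u^{k+1} = -0.0691 - 0.7506 + 0.1614 = -0.6583
Step 4: Primal residual = |-0.7506 + 0.1614| = 0.5892


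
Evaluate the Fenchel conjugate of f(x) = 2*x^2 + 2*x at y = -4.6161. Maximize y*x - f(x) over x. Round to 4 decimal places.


f*(y) = sup_x {y*x - a*x^2 - b*x} = sup_x {(y-b)*x - a*x^2}
FOC: (y - b) - 2a*x = 0 => x* = (y - b)/(2a)
x* = (-4.6161 - 2)/(2*2) = -1.654
f*(-4.6161) = (y-b)^2/(4a) = (-4.6161 - 2)^2/(4*2)
= 43.7728/8 = 5.4716


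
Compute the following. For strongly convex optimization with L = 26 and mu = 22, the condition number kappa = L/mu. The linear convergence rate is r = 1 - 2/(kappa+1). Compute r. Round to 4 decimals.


Step 1: Compute the condition number.
kappa = L/mu = 26/22 = 1.1818
Step 2: Compute the convergence rate.
r = 1 - 2/(kappa + 1) = 1 - 2*mu/(L + mu) = (L - mu)/(L + mu) = 4/48 = 0.0833


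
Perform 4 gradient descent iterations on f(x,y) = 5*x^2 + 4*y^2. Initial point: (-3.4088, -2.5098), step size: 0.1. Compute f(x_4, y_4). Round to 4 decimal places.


Gradient descent on f(x,y) = 5*x^2 + 4*y^2.
Starting point: (-3.4088, -2.5098), alpha = 0.1
Step 1: grad_x = 2*5*-3.4088 = -34.088, grad_y = 2*4*-2.5098 = -20.0784
  x_1 = -3.4088 - 0.1*-34.088 = 0.0
  y_1 = -2.5098 - 0.1*-20.0784 = -0.502
Step 2: grad_x = 2*5*0.0 = 0.0, grad_y = 2*4*-0.502 = -4.0157
  x_2 = 0.0 - 0.1*0.0 = 0.0
  y_2 = -0.502 - 0.1*-4.0157 = -0.1004
Step 3: grad_x = 2*5*0.0 = 0.0, grad_y = 2*4*-0.1004 = -0.8031
  x_3 = 0.0 - 0.1*0.0 = 0.0
  y_3 = -0.1004 - 0.1*-0.8031 = -0.0201
Step 4: grad_x = 2*5*0.0 = 0.0, grad_y = 2*4*-0.0201 = -0.1606
  x_4 = 0.0 - 0.1*0.0 = 0.0
  y_4 = -0.0201 - 0.1*-0.1606 = -0.004
f(0.0, -0.004) = 5*0.0^2 + 4*(-0.004)^2 = 0.0001
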